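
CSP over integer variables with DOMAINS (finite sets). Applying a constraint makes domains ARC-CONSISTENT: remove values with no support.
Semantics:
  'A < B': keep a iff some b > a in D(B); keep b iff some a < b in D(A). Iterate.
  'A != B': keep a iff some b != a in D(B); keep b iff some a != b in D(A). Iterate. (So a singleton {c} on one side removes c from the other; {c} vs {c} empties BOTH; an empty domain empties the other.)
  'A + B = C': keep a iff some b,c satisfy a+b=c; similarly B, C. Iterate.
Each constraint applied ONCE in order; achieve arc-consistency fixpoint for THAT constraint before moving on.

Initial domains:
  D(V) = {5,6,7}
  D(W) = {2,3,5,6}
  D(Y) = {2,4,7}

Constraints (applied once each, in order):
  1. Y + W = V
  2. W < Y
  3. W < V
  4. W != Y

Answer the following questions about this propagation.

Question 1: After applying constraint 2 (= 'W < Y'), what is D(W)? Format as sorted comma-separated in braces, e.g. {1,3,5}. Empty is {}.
Answer: {2,3}

Derivation:
Constraint 1 (Y + W = V) on D(Y)={2,4,7} D(W)={2,3,5,6} D(V)={5,6,7}: Y {2,4,7}->{2,4}; W {2,3,5,6}->{2,3,5}
Constraint 2 (W < Y) on D(W)={2,3,5} D(Y)={2,4}: W {2,3,5}->{2,3}; Y {2,4}->{4}
So after constraint 2: D(W) = {2,3}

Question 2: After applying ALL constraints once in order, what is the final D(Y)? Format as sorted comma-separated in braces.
Constraint 1 (Y + W = V) on D(Y)={2,4,7} D(W)={2,3,5,6} D(V)={5,6,7}: Y {2,4,7}->{2,4}; W {2,3,5,6}->{2,3,5}
Constraint 2 (W < Y) on D(W)={2,3,5} D(Y)={2,4}: W {2,3,5}->{2,3}; Y {2,4}->{4}
Constraint 3 (W < V) on D(W)={2,3} D(V)={5,6,7}: no change
Constraint 4 (W != Y) on D(W)={2,3} D(Y)={4}: no change
So after all 4 constraints: D(Y) = {4}

Answer: {4}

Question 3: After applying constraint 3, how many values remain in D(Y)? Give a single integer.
Constraint 1 (Y + W = V) on D(Y)={2,4,7} D(W)={2,3,5,6} D(V)={5,6,7}: Y {2,4,7}->{2,4}; W {2,3,5,6}->{2,3,5}
Constraint 2 (W < Y) on D(W)={2,3,5} D(Y)={2,4}: W {2,3,5}->{2,3}; Y {2,4}->{4}
Constraint 3 (W < V) on D(W)={2,3} D(V)={5,6,7}: no change
So after constraint 3: D(Y)={4}, size = 1

Answer: 1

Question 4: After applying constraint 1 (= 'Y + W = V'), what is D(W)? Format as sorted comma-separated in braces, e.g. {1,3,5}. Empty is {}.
Answer: {2,3,5}

Derivation:
Constraint 1 (Y + W = V) on D(Y)={2,4,7} D(W)={2,3,5,6} D(V)={5,6,7}: Y {2,4,7}->{2,4}; W {2,3,5,6}->{2,3,5}
So after constraint 1: D(W) = {2,3,5}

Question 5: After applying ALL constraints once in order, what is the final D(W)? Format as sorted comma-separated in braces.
Constraint 1 (Y + W = V) on D(Y)={2,4,7} D(W)={2,3,5,6} D(V)={5,6,7}: Y {2,4,7}->{2,4}; W {2,3,5,6}->{2,3,5}
Constraint 2 (W < Y) on D(W)={2,3,5} D(Y)={2,4}: W {2,3,5}->{2,3}; Y {2,4}->{4}
Constraint 3 (W < V) on D(W)={2,3} D(V)={5,6,7}: no change
Constraint 4 (W != Y) on D(W)={2,3} D(Y)={4}: no change
So after all 4 constraints: D(W) = {2,3}

Answer: {2,3}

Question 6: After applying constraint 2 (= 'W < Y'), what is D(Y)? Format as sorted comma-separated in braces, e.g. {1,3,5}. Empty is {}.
Constraint 1 (Y + W = V) on D(Y)={2,4,7} D(W)={2,3,5,6} D(V)={5,6,7}: Y {2,4,7}->{2,4}; W {2,3,5,6}->{2,3,5}
Constraint 2 (W < Y) on D(W)={2,3,5} D(Y)={2,4}: W {2,3,5}->{2,3}; Y {2,4}->{4}
So after constraint 2: D(Y) = {4}

Answer: {4}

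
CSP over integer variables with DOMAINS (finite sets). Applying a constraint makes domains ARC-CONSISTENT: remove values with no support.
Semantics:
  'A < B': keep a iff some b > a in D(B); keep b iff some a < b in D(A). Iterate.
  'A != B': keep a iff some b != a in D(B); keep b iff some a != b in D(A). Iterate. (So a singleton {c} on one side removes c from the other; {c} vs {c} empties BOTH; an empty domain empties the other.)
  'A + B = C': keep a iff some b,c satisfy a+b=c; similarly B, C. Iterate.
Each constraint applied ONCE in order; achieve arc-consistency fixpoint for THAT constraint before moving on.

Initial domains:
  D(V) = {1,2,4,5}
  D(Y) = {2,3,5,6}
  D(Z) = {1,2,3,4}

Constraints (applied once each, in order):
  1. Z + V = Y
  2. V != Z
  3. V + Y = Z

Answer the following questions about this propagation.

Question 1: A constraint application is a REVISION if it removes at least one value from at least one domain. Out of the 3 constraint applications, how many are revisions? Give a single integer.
Constraint 1 (Z + V = Y) on D(Z)={1,2,3,4} D(V)={1,2,4,5} D(Y)={2,3,5,6}: no change => not a revision
Constraint 2 (V != Z) on D(V)={1,2,4,5} D(Z)={1,2,3,4}: no change => not a revision
Constraint 3 (V + Y = Z) on D(V)={1,2,4,5} D(Y)={2,3,5,6} D(Z)={1,2,3,4}: V {1,2,4,5}->{1,2}; Y {2,3,5,6}->{2,3}; Z {1,2,3,4}->{3,4} => REVISION
Total revisions = 1

Answer: 1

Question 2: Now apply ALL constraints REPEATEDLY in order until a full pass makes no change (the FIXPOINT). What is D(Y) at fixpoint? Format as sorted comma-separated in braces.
pass 0 (initial): D(Y)={2,3,5,6}
pass 1: V {1,2,4,5}->{1,2}; Y {2,3,5,6}->{2,3}; Z {1,2,3,4}->{3,4}
pass 2: V {1,2}->{}; Y {2,3}->{}; Z {3,4}->{}
pass 3: no change
Fixpoint after 3 passes: D(Y) = {}

Answer: {}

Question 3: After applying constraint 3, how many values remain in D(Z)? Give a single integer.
Constraint 1 (Z + V = Y) on D(Z)={1,2,3,4} D(V)={1,2,4,5} D(Y)={2,3,5,6}: no change
Constraint 2 (V != Z) on D(V)={1,2,4,5} D(Z)={1,2,3,4}: no change
Constraint 3 (V + Y = Z) on D(V)={1,2,4,5} D(Y)={2,3,5,6} D(Z)={1,2,3,4}: V {1,2,4,5}->{1,2}; Y {2,3,5,6}->{2,3}; Z {1,2,3,4}->{3,4}
So after constraint 3: D(Z)={3,4}, size = 2

Answer: 2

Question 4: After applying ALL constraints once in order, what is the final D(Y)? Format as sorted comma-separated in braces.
Answer: {2,3}

Derivation:
Constraint 1 (Z + V = Y) on D(Z)={1,2,3,4} D(V)={1,2,4,5} D(Y)={2,3,5,6}: no change
Constraint 2 (V != Z) on D(V)={1,2,4,5} D(Z)={1,2,3,4}: no change
Constraint 3 (V + Y = Z) on D(V)={1,2,4,5} D(Y)={2,3,5,6} D(Z)={1,2,3,4}: V {1,2,4,5}->{1,2}; Y {2,3,5,6}->{2,3}; Z {1,2,3,4}->{3,4}
So after all 3 constraints: D(Y) = {2,3}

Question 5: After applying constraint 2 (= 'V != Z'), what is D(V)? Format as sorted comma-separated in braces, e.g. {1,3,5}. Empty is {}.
Constraint 1 (Z + V = Y) on D(Z)={1,2,3,4} D(V)={1,2,4,5} D(Y)={2,3,5,6}: no change
Constraint 2 (V != Z) on D(V)={1,2,4,5} D(Z)={1,2,3,4}: no change
So after constraint 2: D(V) = {1,2,4,5}

Answer: {1,2,4,5}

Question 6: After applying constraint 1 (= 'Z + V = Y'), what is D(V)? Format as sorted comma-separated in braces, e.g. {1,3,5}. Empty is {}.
Answer: {1,2,4,5}

Derivation:
Constraint 1 (Z + V = Y) on D(Z)={1,2,3,4} D(V)={1,2,4,5} D(Y)={2,3,5,6}: no change
So after constraint 1: D(V) = {1,2,4,5}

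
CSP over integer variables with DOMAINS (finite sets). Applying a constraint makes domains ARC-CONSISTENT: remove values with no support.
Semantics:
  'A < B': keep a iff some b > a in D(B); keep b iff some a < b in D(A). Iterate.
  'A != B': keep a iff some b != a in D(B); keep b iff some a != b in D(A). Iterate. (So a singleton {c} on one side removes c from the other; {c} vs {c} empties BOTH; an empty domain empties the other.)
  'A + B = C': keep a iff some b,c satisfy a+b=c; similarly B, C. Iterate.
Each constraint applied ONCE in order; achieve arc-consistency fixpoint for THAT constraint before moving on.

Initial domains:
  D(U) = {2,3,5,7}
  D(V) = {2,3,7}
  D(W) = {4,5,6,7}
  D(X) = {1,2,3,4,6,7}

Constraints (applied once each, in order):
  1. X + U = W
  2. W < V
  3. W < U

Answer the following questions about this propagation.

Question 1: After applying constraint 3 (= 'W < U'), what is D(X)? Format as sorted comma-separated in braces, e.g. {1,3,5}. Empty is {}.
Answer: {1,2,3,4}

Derivation:
Constraint 1 (X + U = W) on D(X)={1,2,3,4,6,7} D(U)={2,3,5,7} D(W)={4,5,6,7}: X {1,2,3,4,6,7}->{1,2,3,4}; U {2,3,5,7}->{2,3,5}
Constraint 2 (W < V) on D(W)={4,5,6,7} D(V)={2,3,7}: W {4,5,6,7}->{4,5,6}; V {2,3,7}->{7}
Constraint 3 (W < U) on D(W)={4,5,6} D(U)={2,3,5}: W {4,5,6}->{4}; U {2,3,5}->{5}
So after constraint 3: D(X) = {1,2,3,4}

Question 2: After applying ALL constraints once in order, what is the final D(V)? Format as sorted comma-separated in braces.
Constraint 1 (X + U = W) on D(X)={1,2,3,4,6,7} D(U)={2,3,5,7} D(W)={4,5,6,7}: X {1,2,3,4,6,7}->{1,2,3,4}; U {2,3,5,7}->{2,3,5}
Constraint 2 (W < V) on D(W)={4,5,6,7} D(V)={2,3,7}: W {4,5,6,7}->{4,5,6}; V {2,3,7}->{7}
Constraint 3 (W < U) on D(W)={4,5,6} D(U)={2,3,5}: W {4,5,6}->{4}; U {2,3,5}->{5}
So after all 3 constraints: D(V) = {7}

Answer: {7}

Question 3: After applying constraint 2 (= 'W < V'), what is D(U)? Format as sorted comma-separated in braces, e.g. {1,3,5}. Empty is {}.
Constraint 1 (X + U = W) on D(X)={1,2,3,4,6,7} D(U)={2,3,5,7} D(W)={4,5,6,7}: X {1,2,3,4,6,7}->{1,2,3,4}; U {2,3,5,7}->{2,3,5}
Constraint 2 (W < V) on D(W)={4,5,6,7} D(V)={2,3,7}: W {4,5,6,7}->{4,5,6}; V {2,3,7}->{7}
So after constraint 2: D(U) = {2,3,5}

Answer: {2,3,5}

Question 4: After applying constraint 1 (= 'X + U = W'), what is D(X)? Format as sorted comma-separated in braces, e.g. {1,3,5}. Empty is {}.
Answer: {1,2,3,4}

Derivation:
Constraint 1 (X + U = W) on D(X)={1,2,3,4,6,7} D(U)={2,3,5,7} D(W)={4,5,6,7}: X {1,2,3,4,6,7}->{1,2,3,4}; U {2,3,5,7}->{2,3,5}
So after constraint 1: D(X) = {1,2,3,4}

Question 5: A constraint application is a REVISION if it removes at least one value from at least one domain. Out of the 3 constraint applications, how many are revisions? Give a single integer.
Answer: 3

Derivation:
Constraint 1 (X + U = W) on D(X)={1,2,3,4,6,7} D(U)={2,3,5,7} D(W)={4,5,6,7}: X {1,2,3,4,6,7}->{1,2,3,4}; U {2,3,5,7}->{2,3,5} => REVISION
Constraint 2 (W < V) on D(W)={4,5,6,7} D(V)={2,3,7}: W {4,5,6,7}->{4,5,6}; V {2,3,7}->{7} => REVISION
Constraint 3 (W < U) on D(W)={4,5,6} D(U)={2,3,5}: W {4,5,6}->{4}; U {2,3,5}->{5} => REVISION
Total revisions = 3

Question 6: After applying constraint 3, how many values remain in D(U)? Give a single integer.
Constraint 1 (X + U = W) on D(X)={1,2,3,4,6,7} D(U)={2,3,5,7} D(W)={4,5,6,7}: X {1,2,3,4,6,7}->{1,2,3,4}; U {2,3,5,7}->{2,3,5}
Constraint 2 (W < V) on D(W)={4,5,6,7} D(V)={2,3,7}: W {4,5,6,7}->{4,5,6}; V {2,3,7}->{7}
Constraint 3 (W < U) on D(W)={4,5,6} D(U)={2,3,5}: W {4,5,6}->{4}; U {2,3,5}->{5}
So after constraint 3: D(U)={5}, size = 1

Answer: 1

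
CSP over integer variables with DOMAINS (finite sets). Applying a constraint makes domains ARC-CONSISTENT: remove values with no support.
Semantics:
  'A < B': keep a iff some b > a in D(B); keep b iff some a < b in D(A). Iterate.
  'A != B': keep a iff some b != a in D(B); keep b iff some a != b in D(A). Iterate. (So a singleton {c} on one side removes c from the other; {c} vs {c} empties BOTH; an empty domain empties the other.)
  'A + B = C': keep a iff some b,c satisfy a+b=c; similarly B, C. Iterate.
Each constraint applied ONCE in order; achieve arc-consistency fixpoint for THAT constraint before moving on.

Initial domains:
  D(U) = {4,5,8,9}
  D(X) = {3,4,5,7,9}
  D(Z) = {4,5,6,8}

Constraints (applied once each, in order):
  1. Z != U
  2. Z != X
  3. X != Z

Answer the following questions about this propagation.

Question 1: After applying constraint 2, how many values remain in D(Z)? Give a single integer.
Constraint 1 (Z != U) on D(Z)={4,5,6,8} D(U)={4,5,8,9}: no change
Constraint 2 (Z != X) on D(Z)={4,5,6,8} D(X)={3,4,5,7,9}: no change
So after constraint 2: D(Z)={4,5,6,8}, size = 4

Answer: 4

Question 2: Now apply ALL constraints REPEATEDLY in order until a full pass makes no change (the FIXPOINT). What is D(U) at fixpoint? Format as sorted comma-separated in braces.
Answer: {4,5,8,9}

Derivation:
pass 0 (initial): D(U)={4,5,8,9}
pass 1: no change
Fixpoint after 1 passes: D(U) = {4,5,8,9}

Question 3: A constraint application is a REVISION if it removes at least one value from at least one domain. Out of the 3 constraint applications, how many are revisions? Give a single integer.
Answer: 0

Derivation:
Constraint 1 (Z != U) on D(Z)={4,5,6,8} D(U)={4,5,8,9}: no change => not a revision
Constraint 2 (Z != X) on D(Z)={4,5,6,8} D(X)={3,4,5,7,9}: no change => not a revision
Constraint 3 (X != Z) on D(X)={3,4,5,7,9} D(Z)={4,5,6,8}: no change => not a revision
Total revisions = 0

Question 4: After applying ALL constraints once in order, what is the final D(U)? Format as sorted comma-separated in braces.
Constraint 1 (Z != U) on D(Z)={4,5,6,8} D(U)={4,5,8,9}: no change
Constraint 2 (Z != X) on D(Z)={4,5,6,8} D(X)={3,4,5,7,9}: no change
Constraint 3 (X != Z) on D(X)={3,4,5,7,9} D(Z)={4,5,6,8}: no change
So after all 3 constraints: D(U) = {4,5,8,9}

Answer: {4,5,8,9}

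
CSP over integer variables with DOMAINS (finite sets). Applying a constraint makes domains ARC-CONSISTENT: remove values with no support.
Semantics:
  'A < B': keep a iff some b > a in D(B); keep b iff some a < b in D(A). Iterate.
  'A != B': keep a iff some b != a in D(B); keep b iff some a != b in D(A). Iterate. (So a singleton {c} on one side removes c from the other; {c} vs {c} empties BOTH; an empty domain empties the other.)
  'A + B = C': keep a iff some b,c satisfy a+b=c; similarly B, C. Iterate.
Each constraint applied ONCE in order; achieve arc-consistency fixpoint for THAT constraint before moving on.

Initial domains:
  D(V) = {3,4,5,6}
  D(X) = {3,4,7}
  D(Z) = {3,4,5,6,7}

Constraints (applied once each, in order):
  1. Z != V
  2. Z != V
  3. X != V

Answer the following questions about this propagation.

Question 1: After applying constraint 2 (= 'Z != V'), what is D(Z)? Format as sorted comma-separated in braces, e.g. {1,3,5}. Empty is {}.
Constraint 1 (Z != V) on D(Z)={3,4,5,6,7} D(V)={3,4,5,6}: no change
Constraint 2 (Z != V) on D(Z)={3,4,5,6,7} D(V)={3,4,5,6}: no change
So after constraint 2: D(Z) = {3,4,5,6,7}

Answer: {3,4,5,6,7}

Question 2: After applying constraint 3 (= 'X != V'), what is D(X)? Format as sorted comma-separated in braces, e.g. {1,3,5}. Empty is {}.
Constraint 1 (Z != V) on D(Z)={3,4,5,6,7} D(V)={3,4,5,6}: no change
Constraint 2 (Z != V) on D(Z)={3,4,5,6,7} D(V)={3,4,5,6}: no change
Constraint 3 (X != V) on D(X)={3,4,7} D(V)={3,4,5,6}: no change
So after constraint 3: D(X) = {3,4,7}

Answer: {3,4,7}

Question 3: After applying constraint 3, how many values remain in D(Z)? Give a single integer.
Answer: 5

Derivation:
Constraint 1 (Z != V) on D(Z)={3,4,5,6,7} D(V)={3,4,5,6}: no change
Constraint 2 (Z != V) on D(Z)={3,4,5,6,7} D(V)={3,4,5,6}: no change
Constraint 3 (X != V) on D(X)={3,4,7} D(V)={3,4,5,6}: no change
So after constraint 3: D(Z)={3,4,5,6,7}, size = 5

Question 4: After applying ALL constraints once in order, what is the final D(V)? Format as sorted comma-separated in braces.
Constraint 1 (Z != V) on D(Z)={3,4,5,6,7} D(V)={3,4,5,6}: no change
Constraint 2 (Z != V) on D(Z)={3,4,5,6,7} D(V)={3,4,5,6}: no change
Constraint 3 (X != V) on D(X)={3,4,7} D(V)={3,4,5,6}: no change
So after all 3 constraints: D(V) = {3,4,5,6}

Answer: {3,4,5,6}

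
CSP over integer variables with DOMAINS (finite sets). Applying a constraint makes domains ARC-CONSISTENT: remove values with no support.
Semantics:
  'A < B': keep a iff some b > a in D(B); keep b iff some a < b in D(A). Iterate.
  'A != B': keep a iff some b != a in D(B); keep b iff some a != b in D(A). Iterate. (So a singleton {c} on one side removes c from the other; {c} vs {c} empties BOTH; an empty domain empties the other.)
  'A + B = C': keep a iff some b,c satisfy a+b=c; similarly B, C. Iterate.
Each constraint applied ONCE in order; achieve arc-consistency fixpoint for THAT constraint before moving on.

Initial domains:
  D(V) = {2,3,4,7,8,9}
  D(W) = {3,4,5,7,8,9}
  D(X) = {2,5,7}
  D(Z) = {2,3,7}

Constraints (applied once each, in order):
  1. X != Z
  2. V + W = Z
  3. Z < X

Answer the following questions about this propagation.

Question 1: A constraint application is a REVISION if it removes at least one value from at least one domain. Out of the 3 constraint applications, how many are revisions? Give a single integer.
Constraint 1 (X != Z) on D(X)={2,5,7} D(Z)={2,3,7}: no change => not a revision
Constraint 2 (V + W = Z) on D(V)={2,3,4,7,8,9} D(W)={3,4,5,7,8,9} D(Z)={2,3,7}: V {2,3,4,7,8,9}->{2,3,4}; W {3,4,5,7,8,9}->{3,4,5}; Z {2,3,7}->{7} => REVISION
Constraint 3 (Z < X) on D(Z)={7} D(X)={2,5,7}: Z {7}->{}; X {2,5,7}->{} => REVISION
Total revisions = 2

Answer: 2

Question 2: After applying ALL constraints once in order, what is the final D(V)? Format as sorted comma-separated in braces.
Answer: {2,3,4}

Derivation:
Constraint 1 (X != Z) on D(X)={2,5,7} D(Z)={2,3,7}: no change
Constraint 2 (V + W = Z) on D(V)={2,3,4,7,8,9} D(W)={3,4,5,7,8,9} D(Z)={2,3,7}: V {2,3,4,7,8,9}->{2,3,4}; W {3,4,5,7,8,9}->{3,4,5}; Z {2,3,7}->{7}
Constraint 3 (Z < X) on D(Z)={7} D(X)={2,5,7}: Z {7}->{}; X {2,5,7}->{}
So after all 3 constraints: D(V) = {2,3,4}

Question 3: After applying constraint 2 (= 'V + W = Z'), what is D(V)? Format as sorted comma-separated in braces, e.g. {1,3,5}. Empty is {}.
Answer: {2,3,4}

Derivation:
Constraint 1 (X != Z) on D(X)={2,5,7} D(Z)={2,3,7}: no change
Constraint 2 (V + W = Z) on D(V)={2,3,4,7,8,9} D(W)={3,4,5,7,8,9} D(Z)={2,3,7}: V {2,3,4,7,8,9}->{2,3,4}; W {3,4,5,7,8,9}->{3,4,5}; Z {2,3,7}->{7}
So after constraint 2: D(V) = {2,3,4}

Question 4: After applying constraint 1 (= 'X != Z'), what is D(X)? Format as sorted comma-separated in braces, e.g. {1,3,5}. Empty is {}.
Answer: {2,5,7}

Derivation:
Constraint 1 (X != Z) on D(X)={2,5,7} D(Z)={2,3,7}: no change
So after constraint 1: D(X) = {2,5,7}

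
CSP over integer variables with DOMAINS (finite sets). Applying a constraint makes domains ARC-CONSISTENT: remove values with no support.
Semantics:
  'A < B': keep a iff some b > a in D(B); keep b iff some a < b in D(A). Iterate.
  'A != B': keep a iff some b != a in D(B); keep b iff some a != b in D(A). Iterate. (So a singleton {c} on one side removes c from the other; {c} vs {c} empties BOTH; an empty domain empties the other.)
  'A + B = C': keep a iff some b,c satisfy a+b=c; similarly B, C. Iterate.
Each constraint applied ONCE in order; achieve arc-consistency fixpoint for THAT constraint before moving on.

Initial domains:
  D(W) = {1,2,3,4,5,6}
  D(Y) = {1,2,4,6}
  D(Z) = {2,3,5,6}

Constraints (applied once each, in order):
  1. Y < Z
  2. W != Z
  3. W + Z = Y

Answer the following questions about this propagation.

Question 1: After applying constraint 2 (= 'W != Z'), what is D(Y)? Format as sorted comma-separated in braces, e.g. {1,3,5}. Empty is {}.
Constraint 1 (Y < Z) on D(Y)={1,2,4,6} D(Z)={2,3,5,6}: Y {1,2,4,6}->{1,2,4}
Constraint 2 (W != Z) on D(W)={1,2,3,4,5,6} D(Z)={2,3,5,6}: no change
So after constraint 2: D(Y) = {1,2,4}

Answer: {1,2,4}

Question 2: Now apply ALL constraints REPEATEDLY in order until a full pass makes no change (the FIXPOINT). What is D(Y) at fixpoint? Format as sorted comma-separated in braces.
pass 0 (initial): D(Y)={1,2,4,6}
pass 1: W {1,2,3,4,5,6}->{1,2}; Y {1,2,4,6}->{4}; Z {2,3,5,6}->{2,3}
pass 2: W {1,2}->{}; Y {4}->{}; Z {2,3}->{}
pass 3: no change
Fixpoint after 3 passes: D(Y) = {}

Answer: {}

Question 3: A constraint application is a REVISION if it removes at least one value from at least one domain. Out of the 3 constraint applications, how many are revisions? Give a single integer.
Answer: 2

Derivation:
Constraint 1 (Y < Z) on D(Y)={1,2,4,6} D(Z)={2,3,5,6}: Y {1,2,4,6}->{1,2,4} => REVISION
Constraint 2 (W != Z) on D(W)={1,2,3,4,5,6} D(Z)={2,3,5,6}: no change => not a revision
Constraint 3 (W + Z = Y) on D(W)={1,2,3,4,5,6} D(Z)={2,3,5,6} D(Y)={1,2,4}: W {1,2,3,4,5,6}->{1,2}; Z {2,3,5,6}->{2,3}; Y {1,2,4}->{4} => REVISION
Total revisions = 2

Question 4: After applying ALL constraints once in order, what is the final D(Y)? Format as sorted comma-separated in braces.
Answer: {4}

Derivation:
Constraint 1 (Y < Z) on D(Y)={1,2,4,6} D(Z)={2,3,5,6}: Y {1,2,4,6}->{1,2,4}
Constraint 2 (W != Z) on D(W)={1,2,3,4,5,6} D(Z)={2,3,5,6}: no change
Constraint 3 (W + Z = Y) on D(W)={1,2,3,4,5,6} D(Z)={2,3,5,6} D(Y)={1,2,4}: W {1,2,3,4,5,6}->{1,2}; Z {2,3,5,6}->{2,3}; Y {1,2,4}->{4}
So after all 3 constraints: D(Y) = {4}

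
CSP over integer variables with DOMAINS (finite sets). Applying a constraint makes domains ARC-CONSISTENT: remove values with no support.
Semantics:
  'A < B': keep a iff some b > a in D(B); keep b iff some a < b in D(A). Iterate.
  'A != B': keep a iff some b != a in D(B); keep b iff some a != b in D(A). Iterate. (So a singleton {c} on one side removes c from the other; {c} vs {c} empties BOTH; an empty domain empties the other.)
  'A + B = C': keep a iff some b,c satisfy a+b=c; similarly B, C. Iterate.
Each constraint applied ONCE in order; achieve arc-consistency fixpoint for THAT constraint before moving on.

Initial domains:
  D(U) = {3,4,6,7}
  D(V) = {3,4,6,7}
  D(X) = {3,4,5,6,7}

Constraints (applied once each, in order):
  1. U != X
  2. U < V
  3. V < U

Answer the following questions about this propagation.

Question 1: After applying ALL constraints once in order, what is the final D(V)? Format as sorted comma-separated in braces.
Constraint 1 (U != X) on D(U)={3,4,6,7} D(X)={3,4,5,6,7}: no change
Constraint 2 (U < V) on D(U)={3,4,6,7} D(V)={3,4,6,7}: U {3,4,6,7}->{3,4,6}; V {3,4,6,7}->{4,6,7}
Constraint 3 (V < U) on D(V)={4,6,7} D(U)={3,4,6}: V {4,6,7}->{4}; U {3,4,6}->{6}
So after all 3 constraints: D(V) = {4}

Answer: {4}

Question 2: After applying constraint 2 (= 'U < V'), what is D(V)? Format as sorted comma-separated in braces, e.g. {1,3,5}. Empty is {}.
Answer: {4,6,7}

Derivation:
Constraint 1 (U != X) on D(U)={3,4,6,7} D(X)={3,4,5,6,7}: no change
Constraint 2 (U < V) on D(U)={3,4,6,7} D(V)={3,4,6,7}: U {3,4,6,7}->{3,4,6}; V {3,4,6,7}->{4,6,7}
So after constraint 2: D(V) = {4,6,7}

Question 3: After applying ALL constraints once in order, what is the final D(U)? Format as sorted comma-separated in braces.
Answer: {6}

Derivation:
Constraint 1 (U != X) on D(U)={3,4,6,7} D(X)={3,4,5,6,7}: no change
Constraint 2 (U < V) on D(U)={3,4,6,7} D(V)={3,4,6,7}: U {3,4,6,7}->{3,4,6}; V {3,4,6,7}->{4,6,7}
Constraint 3 (V < U) on D(V)={4,6,7} D(U)={3,4,6}: V {4,6,7}->{4}; U {3,4,6}->{6}
So after all 3 constraints: D(U) = {6}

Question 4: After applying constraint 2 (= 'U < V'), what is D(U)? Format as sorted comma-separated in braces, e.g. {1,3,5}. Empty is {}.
Constraint 1 (U != X) on D(U)={3,4,6,7} D(X)={3,4,5,6,7}: no change
Constraint 2 (U < V) on D(U)={3,4,6,7} D(V)={3,4,6,7}: U {3,4,6,7}->{3,4,6}; V {3,4,6,7}->{4,6,7}
So after constraint 2: D(U) = {3,4,6}

Answer: {3,4,6}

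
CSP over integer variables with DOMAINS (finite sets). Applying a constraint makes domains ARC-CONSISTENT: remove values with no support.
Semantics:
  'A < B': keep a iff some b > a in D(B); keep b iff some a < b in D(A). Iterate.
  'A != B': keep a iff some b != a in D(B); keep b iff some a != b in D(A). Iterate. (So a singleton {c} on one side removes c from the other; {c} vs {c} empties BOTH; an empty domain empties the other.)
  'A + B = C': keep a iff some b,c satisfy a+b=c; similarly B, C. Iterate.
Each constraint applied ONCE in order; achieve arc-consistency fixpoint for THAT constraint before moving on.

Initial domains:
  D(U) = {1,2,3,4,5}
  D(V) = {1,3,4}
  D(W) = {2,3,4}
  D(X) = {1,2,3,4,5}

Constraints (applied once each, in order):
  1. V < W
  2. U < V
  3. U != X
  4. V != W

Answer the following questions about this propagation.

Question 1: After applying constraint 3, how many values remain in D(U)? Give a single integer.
Answer: 2

Derivation:
Constraint 1 (V < W) on D(V)={1,3,4} D(W)={2,3,4}: V {1,3,4}->{1,3}
Constraint 2 (U < V) on D(U)={1,2,3,4,5} D(V)={1,3}: U {1,2,3,4,5}->{1,2}; V {1,3}->{3}
Constraint 3 (U != X) on D(U)={1,2} D(X)={1,2,3,4,5}: no change
So after constraint 3: D(U)={1,2}, size = 2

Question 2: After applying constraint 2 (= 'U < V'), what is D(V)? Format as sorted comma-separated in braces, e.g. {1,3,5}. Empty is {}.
Constraint 1 (V < W) on D(V)={1,3,4} D(W)={2,3,4}: V {1,3,4}->{1,3}
Constraint 2 (U < V) on D(U)={1,2,3,4,5} D(V)={1,3}: U {1,2,3,4,5}->{1,2}; V {1,3}->{3}
So after constraint 2: D(V) = {3}

Answer: {3}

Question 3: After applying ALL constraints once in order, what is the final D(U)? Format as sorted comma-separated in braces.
Answer: {1,2}

Derivation:
Constraint 1 (V < W) on D(V)={1,3,4} D(W)={2,3,4}: V {1,3,4}->{1,3}
Constraint 2 (U < V) on D(U)={1,2,3,4,5} D(V)={1,3}: U {1,2,3,4,5}->{1,2}; V {1,3}->{3}
Constraint 3 (U != X) on D(U)={1,2} D(X)={1,2,3,4,5}: no change
Constraint 4 (V != W) on D(V)={3} D(W)={2,3,4}: W {2,3,4}->{2,4}
So after all 4 constraints: D(U) = {1,2}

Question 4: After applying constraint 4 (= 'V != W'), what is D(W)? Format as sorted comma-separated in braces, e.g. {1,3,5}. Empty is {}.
Answer: {2,4}

Derivation:
Constraint 1 (V < W) on D(V)={1,3,4} D(W)={2,3,4}: V {1,3,4}->{1,3}
Constraint 2 (U < V) on D(U)={1,2,3,4,5} D(V)={1,3}: U {1,2,3,4,5}->{1,2}; V {1,3}->{3}
Constraint 3 (U != X) on D(U)={1,2} D(X)={1,2,3,4,5}: no change
Constraint 4 (V != W) on D(V)={3} D(W)={2,3,4}: W {2,3,4}->{2,4}
So after constraint 4: D(W) = {2,4}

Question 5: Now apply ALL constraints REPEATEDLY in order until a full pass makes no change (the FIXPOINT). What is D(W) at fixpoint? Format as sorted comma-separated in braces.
pass 0 (initial): D(W)={2,3,4}
pass 1: U {1,2,3,4,5}->{1,2}; V {1,3,4}->{3}; W {2,3,4}->{2,4}
pass 2: W {2,4}->{4}
pass 3: no change
Fixpoint after 3 passes: D(W) = {4}

Answer: {4}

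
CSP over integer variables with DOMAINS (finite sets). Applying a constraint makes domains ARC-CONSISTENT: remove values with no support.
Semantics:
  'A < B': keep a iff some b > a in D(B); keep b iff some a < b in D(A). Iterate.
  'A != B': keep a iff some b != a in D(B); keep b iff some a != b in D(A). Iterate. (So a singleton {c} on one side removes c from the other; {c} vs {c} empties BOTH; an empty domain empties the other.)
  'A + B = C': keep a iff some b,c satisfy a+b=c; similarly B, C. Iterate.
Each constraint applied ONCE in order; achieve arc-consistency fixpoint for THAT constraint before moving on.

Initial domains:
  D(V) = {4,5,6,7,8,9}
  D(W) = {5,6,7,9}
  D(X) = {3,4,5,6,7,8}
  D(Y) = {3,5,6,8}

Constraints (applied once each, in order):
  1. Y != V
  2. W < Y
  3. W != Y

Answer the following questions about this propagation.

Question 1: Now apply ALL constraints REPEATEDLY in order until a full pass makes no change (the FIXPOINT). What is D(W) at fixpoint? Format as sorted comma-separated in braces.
Answer: {5,6,7}

Derivation:
pass 0 (initial): D(W)={5,6,7,9}
pass 1: W {5,6,7,9}->{5,6,7}; Y {3,5,6,8}->{6,8}
pass 2: no change
Fixpoint after 2 passes: D(W) = {5,6,7}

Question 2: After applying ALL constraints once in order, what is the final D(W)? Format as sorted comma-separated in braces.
Constraint 1 (Y != V) on D(Y)={3,5,6,8} D(V)={4,5,6,7,8,9}: no change
Constraint 2 (W < Y) on D(W)={5,6,7,9} D(Y)={3,5,6,8}: W {5,6,7,9}->{5,6,7}; Y {3,5,6,8}->{6,8}
Constraint 3 (W != Y) on D(W)={5,6,7} D(Y)={6,8}: no change
So after all 3 constraints: D(W) = {5,6,7}

Answer: {5,6,7}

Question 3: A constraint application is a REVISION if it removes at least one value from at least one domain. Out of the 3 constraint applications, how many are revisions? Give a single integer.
Answer: 1

Derivation:
Constraint 1 (Y != V) on D(Y)={3,5,6,8} D(V)={4,5,6,7,8,9}: no change => not a revision
Constraint 2 (W < Y) on D(W)={5,6,7,9} D(Y)={3,5,6,8}: W {5,6,7,9}->{5,6,7}; Y {3,5,6,8}->{6,8} => REVISION
Constraint 3 (W != Y) on D(W)={5,6,7} D(Y)={6,8}: no change => not a revision
Total revisions = 1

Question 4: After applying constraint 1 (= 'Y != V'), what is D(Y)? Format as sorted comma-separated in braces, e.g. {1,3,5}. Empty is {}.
Answer: {3,5,6,8}

Derivation:
Constraint 1 (Y != V) on D(Y)={3,5,6,8} D(V)={4,5,6,7,8,9}: no change
So after constraint 1: D(Y) = {3,5,6,8}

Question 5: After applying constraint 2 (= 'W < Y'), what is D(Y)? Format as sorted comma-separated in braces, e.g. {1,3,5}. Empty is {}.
Constraint 1 (Y != V) on D(Y)={3,5,6,8} D(V)={4,5,6,7,8,9}: no change
Constraint 2 (W < Y) on D(W)={5,6,7,9} D(Y)={3,5,6,8}: W {5,6,7,9}->{5,6,7}; Y {3,5,6,8}->{6,8}
So after constraint 2: D(Y) = {6,8}

Answer: {6,8}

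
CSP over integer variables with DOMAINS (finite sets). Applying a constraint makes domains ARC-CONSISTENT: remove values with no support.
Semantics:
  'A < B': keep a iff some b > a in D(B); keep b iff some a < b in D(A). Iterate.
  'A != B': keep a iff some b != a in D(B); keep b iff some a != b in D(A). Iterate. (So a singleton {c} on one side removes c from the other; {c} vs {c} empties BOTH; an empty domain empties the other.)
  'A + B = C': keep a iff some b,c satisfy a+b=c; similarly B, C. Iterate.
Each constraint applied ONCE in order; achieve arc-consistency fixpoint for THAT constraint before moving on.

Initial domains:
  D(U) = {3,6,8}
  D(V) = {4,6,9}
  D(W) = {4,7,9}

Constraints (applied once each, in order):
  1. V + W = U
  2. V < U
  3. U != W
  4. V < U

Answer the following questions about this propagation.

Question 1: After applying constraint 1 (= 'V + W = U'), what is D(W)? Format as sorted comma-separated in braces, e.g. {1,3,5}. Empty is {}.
Constraint 1 (V + W = U) on D(V)={4,6,9} D(W)={4,7,9} D(U)={3,6,8}: V {4,6,9}->{4}; W {4,7,9}->{4}; U {3,6,8}->{8}
So after constraint 1: D(W) = {4}

Answer: {4}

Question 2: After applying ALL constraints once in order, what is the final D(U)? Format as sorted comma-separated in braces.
Constraint 1 (V + W = U) on D(V)={4,6,9} D(W)={4,7,9} D(U)={3,6,8}: V {4,6,9}->{4}; W {4,7,9}->{4}; U {3,6,8}->{8}
Constraint 2 (V < U) on D(V)={4} D(U)={8}: no change
Constraint 3 (U != W) on D(U)={8} D(W)={4}: no change
Constraint 4 (V < U) on D(V)={4} D(U)={8}: no change
So after all 4 constraints: D(U) = {8}

Answer: {8}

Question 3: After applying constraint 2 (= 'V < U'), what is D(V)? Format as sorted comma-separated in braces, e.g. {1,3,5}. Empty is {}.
Answer: {4}

Derivation:
Constraint 1 (V + W = U) on D(V)={4,6,9} D(W)={4,7,9} D(U)={3,6,8}: V {4,6,9}->{4}; W {4,7,9}->{4}; U {3,6,8}->{8}
Constraint 2 (V < U) on D(V)={4} D(U)={8}: no change
So after constraint 2: D(V) = {4}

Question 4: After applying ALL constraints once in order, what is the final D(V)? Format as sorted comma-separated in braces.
Constraint 1 (V + W = U) on D(V)={4,6,9} D(W)={4,7,9} D(U)={3,6,8}: V {4,6,9}->{4}; W {4,7,9}->{4}; U {3,6,8}->{8}
Constraint 2 (V < U) on D(V)={4} D(U)={8}: no change
Constraint 3 (U != W) on D(U)={8} D(W)={4}: no change
Constraint 4 (V < U) on D(V)={4} D(U)={8}: no change
So after all 4 constraints: D(V) = {4}

Answer: {4}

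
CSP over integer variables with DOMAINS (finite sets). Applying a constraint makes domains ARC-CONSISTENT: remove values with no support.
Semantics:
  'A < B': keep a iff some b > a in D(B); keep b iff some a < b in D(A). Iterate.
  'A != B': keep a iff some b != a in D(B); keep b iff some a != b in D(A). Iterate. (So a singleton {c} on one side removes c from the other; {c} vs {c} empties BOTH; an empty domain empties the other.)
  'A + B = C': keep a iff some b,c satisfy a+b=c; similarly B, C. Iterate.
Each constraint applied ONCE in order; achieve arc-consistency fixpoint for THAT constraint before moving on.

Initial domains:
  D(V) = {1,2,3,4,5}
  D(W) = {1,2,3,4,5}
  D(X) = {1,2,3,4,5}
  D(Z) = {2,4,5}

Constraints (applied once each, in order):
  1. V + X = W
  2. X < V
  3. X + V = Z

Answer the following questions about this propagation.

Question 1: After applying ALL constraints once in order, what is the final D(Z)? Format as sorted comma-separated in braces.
Constraint 1 (V + X = W) on D(V)={1,2,3,4,5} D(X)={1,2,3,4,5} D(W)={1,2,3,4,5}: V {1,2,3,4,5}->{1,2,3,4}; X {1,2,3,4,5}->{1,2,3,4}; W {1,2,3,4,5}->{2,3,4,5}
Constraint 2 (X < V) on D(X)={1,2,3,4} D(V)={1,2,3,4}: X {1,2,3,4}->{1,2,3}; V {1,2,3,4}->{2,3,4}
Constraint 3 (X + V = Z) on D(X)={1,2,3} D(V)={2,3,4} D(Z)={2,4,5}: Z {2,4,5}->{4,5}
So after all 3 constraints: D(Z) = {4,5}

Answer: {4,5}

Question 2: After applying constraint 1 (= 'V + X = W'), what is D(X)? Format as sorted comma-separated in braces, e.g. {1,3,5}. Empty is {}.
Constraint 1 (V + X = W) on D(V)={1,2,3,4,5} D(X)={1,2,3,4,5} D(W)={1,2,3,4,5}: V {1,2,3,4,5}->{1,2,3,4}; X {1,2,3,4,5}->{1,2,3,4}; W {1,2,3,4,5}->{2,3,4,5}
So after constraint 1: D(X) = {1,2,3,4}

Answer: {1,2,3,4}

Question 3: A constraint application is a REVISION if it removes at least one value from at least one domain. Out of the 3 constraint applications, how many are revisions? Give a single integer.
Constraint 1 (V + X = W) on D(V)={1,2,3,4,5} D(X)={1,2,3,4,5} D(W)={1,2,3,4,5}: V {1,2,3,4,5}->{1,2,3,4}; X {1,2,3,4,5}->{1,2,3,4}; W {1,2,3,4,5}->{2,3,4,5} => REVISION
Constraint 2 (X < V) on D(X)={1,2,3,4} D(V)={1,2,3,4}: X {1,2,3,4}->{1,2,3}; V {1,2,3,4}->{2,3,4} => REVISION
Constraint 3 (X + V = Z) on D(X)={1,2,3} D(V)={2,3,4} D(Z)={2,4,5}: Z {2,4,5}->{4,5} => REVISION
Total revisions = 3

Answer: 3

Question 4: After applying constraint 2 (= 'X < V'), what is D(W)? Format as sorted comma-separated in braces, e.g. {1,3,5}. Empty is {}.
Answer: {2,3,4,5}

Derivation:
Constraint 1 (V + X = W) on D(V)={1,2,3,4,5} D(X)={1,2,3,4,5} D(W)={1,2,3,4,5}: V {1,2,3,4,5}->{1,2,3,4}; X {1,2,3,4,5}->{1,2,3,4}; W {1,2,3,4,5}->{2,3,4,5}
Constraint 2 (X < V) on D(X)={1,2,3,4} D(V)={1,2,3,4}: X {1,2,3,4}->{1,2,3}; V {1,2,3,4}->{2,3,4}
So after constraint 2: D(W) = {2,3,4,5}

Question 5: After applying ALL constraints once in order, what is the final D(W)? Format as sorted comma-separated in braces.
Constraint 1 (V + X = W) on D(V)={1,2,3,4,5} D(X)={1,2,3,4,5} D(W)={1,2,3,4,5}: V {1,2,3,4,5}->{1,2,3,4}; X {1,2,3,4,5}->{1,2,3,4}; W {1,2,3,4,5}->{2,3,4,5}
Constraint 2 (X < V) on D(X)={1,2,3,4} D(V)={1,2,3,4}: X {1,2,3,4}->{1,2,3}; V {1,2,3,4}->{2,3,4}
Constraint 3 (X + V = Z) on D(X)={1,2,3} D(V)={2,3,4} D(Z)={2,4,5}: Z {2,4,5}->{4,5}
So after all 3 constraints: D(W) = {2,3,4,5}

Answer: {2,3,4,5}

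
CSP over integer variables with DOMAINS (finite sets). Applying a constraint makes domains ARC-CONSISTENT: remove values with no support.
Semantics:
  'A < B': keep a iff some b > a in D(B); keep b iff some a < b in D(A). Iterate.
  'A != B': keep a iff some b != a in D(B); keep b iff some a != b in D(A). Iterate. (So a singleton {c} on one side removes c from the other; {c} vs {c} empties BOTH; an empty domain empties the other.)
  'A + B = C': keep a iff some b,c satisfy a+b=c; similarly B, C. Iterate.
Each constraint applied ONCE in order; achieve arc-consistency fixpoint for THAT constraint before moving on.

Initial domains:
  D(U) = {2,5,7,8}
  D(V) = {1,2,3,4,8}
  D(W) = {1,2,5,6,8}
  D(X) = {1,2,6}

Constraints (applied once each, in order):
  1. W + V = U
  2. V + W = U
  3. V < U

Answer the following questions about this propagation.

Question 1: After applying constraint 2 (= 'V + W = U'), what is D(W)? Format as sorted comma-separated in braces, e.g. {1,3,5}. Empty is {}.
Constraint 1 (W + V = U) on D(W)={1,2,5,6,8} D(V)={1,2,3,4,8} D(U)={2,5,7,8}: W {1,2,5,6,8}->{1,2,5,6}; V {1,2,3,4,8}->{1,2,3,4}
Constraint 2 (V + W = U) on D(V)={1,2,3,4} D(W)={1,2,5,6} D(U)={2,5,7,8}: no change
So after constraint 2: D(W) = {1,2,5,6}

Answer: {1,2,5,6}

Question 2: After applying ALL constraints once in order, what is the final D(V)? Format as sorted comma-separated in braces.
Answer: {1,2,3,4}

Derivation:
Constraint 1 (W + V = U) on D(W)={1,2,5,6,8} D(V)={1,2,3,4,8} D(U)={2,5,7,8}: W {1,2,5,6,8}->{1,2,5,6}; V {1,2,3,4,8}->{1,2,3,4}
Constraint 2 (V + W = U) on D(V)={1,2,3,4} D(W)={1,2,5,6} D(U)={2,5,7,8}: no change
Constraint 3 (V < U) on D(V)={1,2,3,4} D(U)={2,5,7,8}: no change
So after all 3 constraints: D(V) = {1,2,3,4}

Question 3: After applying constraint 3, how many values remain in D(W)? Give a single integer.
Constraint 1 (W + V = U) on D(W)={1,2,5,6,8} D(V)={1,2,3,4,8} D(U)={2,5,7,8}: W {1,2,5,6,8}->{1,2,5,6}; V {1,2,3,4,8}->{1,2,3,4}
Constraint 2 (V + W = U) on D(V)={1,2,3,4} D(W)={1,2,5,6} D(U)={2,5,7,8}: no change
Constraint 3 (V < U) on D(V)={1,2,3,4} D(U)={2,5,7,8}: no change
So after constraint 3: D(W)={1,2,5,6}, size = 4

Answer: 4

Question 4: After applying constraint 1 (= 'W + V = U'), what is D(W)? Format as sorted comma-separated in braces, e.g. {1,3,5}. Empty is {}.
Answer: {1,2,5,6}

Derivation:
Constraint 1 (W + V = U) on D(W)={1,2,5,6,8} D(V)={1,2,3,4,8} D(U)={2,5,7,8}: W {1,2,5,6,8}->{1,2,5,6}; V {1,2,3,4,8}->{1,2,3,4}
So after constraint 1: D(W) = {1,2,5,6}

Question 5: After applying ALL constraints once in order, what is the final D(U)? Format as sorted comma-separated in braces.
Constraint 1 (W + V = U) on D(W)={1,2,5,6,8} D(V)={1,2,3,4,8} D(U)={2,5,7,8}: W {1,2,5,6,8}->{1,2,5,6}; V {1,2,3,4,8}->{1,2,3,4}
Constraint 2 (V + W = U) on D(V)={1,2,3,4} D(W)={1,2,5,6} D(U)={2,5,7,8}: no change
Constraint 3 (V < U) on D(V)={1,2,3,4} D(U)={2,5,7,8}: no change
So after all 3 constraints: D(U) = {2,5,7,8}

Answer: {2,5,7,8}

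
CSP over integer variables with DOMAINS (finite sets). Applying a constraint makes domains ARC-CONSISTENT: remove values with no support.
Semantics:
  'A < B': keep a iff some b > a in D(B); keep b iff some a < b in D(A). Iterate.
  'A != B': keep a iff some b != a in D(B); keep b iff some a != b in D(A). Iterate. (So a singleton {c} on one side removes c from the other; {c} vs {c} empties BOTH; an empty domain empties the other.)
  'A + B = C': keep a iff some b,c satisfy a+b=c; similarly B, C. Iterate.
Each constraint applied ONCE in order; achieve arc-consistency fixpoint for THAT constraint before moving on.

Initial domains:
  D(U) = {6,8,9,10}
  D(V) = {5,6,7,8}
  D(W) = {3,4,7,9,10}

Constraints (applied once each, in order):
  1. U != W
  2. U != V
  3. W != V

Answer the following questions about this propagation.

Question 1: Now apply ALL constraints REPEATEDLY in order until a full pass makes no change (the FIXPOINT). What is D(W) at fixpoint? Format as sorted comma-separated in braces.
pass 0 (initial): D(W)={3,4,7,9,10}
pass 1: no change
Fixpoint after 1 passes: D(W) = {3,4,7,9,10}

Answer: {3,4,7,9,10}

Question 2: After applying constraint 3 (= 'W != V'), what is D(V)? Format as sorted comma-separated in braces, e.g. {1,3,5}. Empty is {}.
Answer: {5,6,7,8}

Derivation:
Constraint 1 (U != W) on D(U)={6,8,9,10} D(W)={3,4,7,9,10}: no change
Constraint 2 (U != V) on D(U)={6,8,9,10} D(V)={5,6,7,8}: no change
Constraint 3 (W != V) on D(W)={3,4,7,9,10} D(V)={5,6,7,8}: no change
So after constraint 3: D(V) = {5,6,7,8}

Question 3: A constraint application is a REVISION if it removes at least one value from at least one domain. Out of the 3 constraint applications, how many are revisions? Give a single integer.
Constraint 1 (U != W) on D(U)={6,8,9,10} D(W)={3,4,7,9,10}: no change => not a revision
Constraint 2 (U != V) on D(U)={6,8,9,10} D(V)={5,6,7,8}: no change => not a revision
Constraint 3 (W != V) on D(W)={3,4,7,9,10} D(V)={5,6,7,8}: no change => not a revision
Total revisions = 0

Answer: 0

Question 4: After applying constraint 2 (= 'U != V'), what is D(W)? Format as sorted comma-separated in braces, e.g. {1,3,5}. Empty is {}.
Constraint 1 (U != W) on D(U)={6,8,9,10} D(W)={3,4,7,9,10}: no change
Constraint 2 (U != V) on D(U)={6,8,9,10} D(V)={5,6,7,8}: no change
So after constraint 2: D(W) = {3,4,7,9,10}

Answer: {3,4,7,9,10}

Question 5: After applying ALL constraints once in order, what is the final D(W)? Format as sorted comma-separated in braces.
Answer: {3,4,7,9,10}

Derivation:
Constraint 1 (U != W) on D(U)={6,8,9,10} D(W)={3,4,7,9,10}: no change
Constraint 2 (U != V) on D(U)={6,8,9,10} D(V)={5,6,7,8}: no change
Constraint 3 (W != V) on D(W)={3,4,7,9,10} D(V)={5,6,7,8}: no change
So after all 3 constraints: D(W) = {3,4,7,9,10}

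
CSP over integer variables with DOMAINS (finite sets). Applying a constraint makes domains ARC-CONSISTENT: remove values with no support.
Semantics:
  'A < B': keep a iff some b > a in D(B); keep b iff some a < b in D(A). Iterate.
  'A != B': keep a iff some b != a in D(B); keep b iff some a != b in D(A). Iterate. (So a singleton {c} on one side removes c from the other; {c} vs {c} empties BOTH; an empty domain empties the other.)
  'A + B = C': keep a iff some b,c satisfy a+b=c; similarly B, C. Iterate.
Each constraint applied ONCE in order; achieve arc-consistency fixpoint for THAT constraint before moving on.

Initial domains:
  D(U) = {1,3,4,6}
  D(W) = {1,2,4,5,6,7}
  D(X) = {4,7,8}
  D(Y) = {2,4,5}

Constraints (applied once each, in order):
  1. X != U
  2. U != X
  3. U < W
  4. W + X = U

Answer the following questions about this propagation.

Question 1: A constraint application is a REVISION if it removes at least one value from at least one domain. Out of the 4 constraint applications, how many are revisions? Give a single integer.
Answer: 2

Derivation:
Constraint 1 (X != U) on D(X)={4,7,8} D(U)={1,3,4,6}: no change => not a revision
Constraint 2 (U != X) on D(U)={1,3,4,6} D(X)={4,7,8}: no change => not a revision
Constraint 3 (U < W) on D(U)={1,3,4,6} D(W)={1,2,4,5,6,7}: W {1,2,4,5,6,7}->{2,4,5,6,7} => REVISION
Constraint 4 (W + X = U) on D(W)={2,4,5,6,7} D(X)={4,7,8} D(U)={1,3,4,6}: W {2,4,5,6,7}->{2}; X {4,7,8}->{4}; U {1,3,4,6}->{6} => REVISION
Total revisions = 2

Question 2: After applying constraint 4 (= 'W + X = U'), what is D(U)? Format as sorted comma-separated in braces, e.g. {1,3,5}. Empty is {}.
Constraint 1 (X != U) on D(X)={4,7,8} D(U)={1,3,4,6}: no change
Constraint 2 (U != X) on D(U)={1,3,4,6} D(X)={4,7,8}: no change
Constraint 3 (U < W) on D(U)={1,3,4,6} D(W)={1,2,4,5,6,7}: W {1,2,4,5,6,7}->{2,4,5,6,7}
Constraint 4 (W + X = U) on D(W)={2,4,5,6,7} D(X)={4,7,8} D(U)={1,3,4,6}: W {2,4,5,6,7}->{2}; X {4,7,8}->{4}; U {1,3,4,6}->{6}
So after constraint 4: D(U) = {6}

Answer: {6}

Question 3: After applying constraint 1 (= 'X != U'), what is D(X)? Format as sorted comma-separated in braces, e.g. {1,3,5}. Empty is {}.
Answer: {4,7,8}

Derivation:
Constraint 1 (X != U) on D(X)={4,7,8} D(U)={1,3,4,6}: no change
So after constraint 1: D(X) = {4,7,8}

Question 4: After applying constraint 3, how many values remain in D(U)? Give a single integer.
Constraint 1 (X != U) on D(X)={4,7,8} D(U)={1,3,4,6}: no change
Constraint 2 (U != X) on D(U)={1,3,4,6} D(X)={4,7,8}: no change
Constraint 3 (U < W) on D(U)={1,3,4,6} D(W)={1,2,4,5,6,7}: W {1,2,4,5,6,7}->{2,4,5,6,7}
So after constraint 3: D(U)={1,3,4,6}, size = 4

Answer: 4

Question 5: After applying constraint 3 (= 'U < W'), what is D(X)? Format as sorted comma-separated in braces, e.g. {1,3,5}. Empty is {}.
Answer: {4,7,8}

Derivation:
Constraint 1 (X != U) on D(X)={4,7,8} D(U)={1,3,4,6}: no change
Constraint 2 (U != X) on D(U)={1,3,4,6} D(X)={4,7,8}: no change
Constraint 3 (U < W) on D(U)={1,3,4,6} D(W)={1,2,4,5,6,7}: W {1,2,4,5,6,7}->{2,4,5,6,7}
So after constraint 3: D(X) = {4,7,8}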